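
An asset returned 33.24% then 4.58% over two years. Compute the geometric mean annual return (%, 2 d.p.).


Formula: Geometric mean = ((1+r1)*(1+r2))^(1/2) - 1
Product: (1 + 0.3324) * (1 + 0.0458) = 1.3324 * 1.0458 = 1.393424
Square root: 1.393424^0.5 = 1.180434
Geometric mean = 1.180434 - 1 = 0.180434
As percentage: 18.04%

18.04%


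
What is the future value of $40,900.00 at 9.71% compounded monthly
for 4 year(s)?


Formula: FV = P * (1 + r/m)^(m*t)
Period rate: r/m = 0.0971 / 12 = 0.008092
Total periods: m*t = 12 * 4 = 48
Growth factor: (1 + 0.008092)^48 = 1.472317
FV = $40,900.00 * 1.472317 = $60,217.75

$60,217.75


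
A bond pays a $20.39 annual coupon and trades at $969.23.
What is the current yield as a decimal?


Formula: Current yield = annual coupon / price
Substituting: CY = $20.39 / $969.23
CY = 0.021037

0.021037


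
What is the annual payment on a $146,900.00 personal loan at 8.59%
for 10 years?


Formula: PMT = PV * r / (1 - (1+r)^(-n))
Denominator: 1 - (1 + 0.0859)^(-10) = 0.561367
Numerator: $146,900.00 * 0.0859 = 12618.71
PMT = 12618.71 / 0.561367 = $22,478.55

$22,478.55


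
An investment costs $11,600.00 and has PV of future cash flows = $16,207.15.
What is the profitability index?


Formula: PI = PV(cash flows) / initial investment
Substituting: PI = $16,207.15 / $11,600.00
PI = 1.3972

1.3972


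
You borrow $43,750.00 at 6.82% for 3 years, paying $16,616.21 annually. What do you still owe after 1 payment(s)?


Formula: Balance = PV*(1+r)^k - PMT*((1+r)^k - 1)/r
Growth: (1 + 0.0682)^1 = 1.0682
Accumulated factor: ((1+r)^k - 1)/r = 1.0
Balance = $43,750.00 * 1.0682 - $16,616.21 * 1.0
Balance = $30,117.54

$30,117.54


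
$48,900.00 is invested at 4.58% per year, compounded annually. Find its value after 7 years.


Formula: FV = P * (1 + r)^n
Substituting: FV = $48,900.00 * (1 + 0.0458)^7
Growth factor: (1.0458)^7 = 1.368171
FV = $48,900.00 * 1.368171 = $66,903.57

$66,903.57


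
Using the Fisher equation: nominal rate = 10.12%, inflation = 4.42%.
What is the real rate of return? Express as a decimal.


Formula: (1 + r_real) = (1 + r_nom) / (1 + inflation)
Substituting: (1 + r_real) = 1.1012 / 1.0442
(1 + r_real) = 1.054587
r_real = 1.054587 - 1 = 0.054587

0.054587


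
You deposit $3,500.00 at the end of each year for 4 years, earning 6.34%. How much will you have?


Formula: FV = PMT * ((1+r)^n - 1) / r
Growth factor: (1 + 0.0634)^4 = 1.278753
Numerator: 1.278753 - 1 = 0.278753
FV = $3,500.00 * 0.278753 / 0.0634 = $15,388.57

$15,388.57


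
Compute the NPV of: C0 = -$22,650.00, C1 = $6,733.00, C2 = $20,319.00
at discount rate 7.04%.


Formula: NPV = C0 + C1/(1+r) + C2/(1+r)^2
Discount C1: $6,733.00 / (1 + 0.0704) = $6,290.17
Discount C2: $20,319.00 / (1 + 0.0704)^2 = $17,734.14
NPV = -$22,650.00 + $6,290.17 + $17,734.14 = $1,374.31

$1,374.31


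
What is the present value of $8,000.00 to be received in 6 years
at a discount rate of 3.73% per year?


Formula: PV = FV / (1 + r)^n
Substituting: PV = $8,000.00 / (1 + 0.0373)^6
Discount factor: (1.0373)^6 = 1.245737
PV = $8,000.00 / 1.245737 = $6,421.90

$6,421.90


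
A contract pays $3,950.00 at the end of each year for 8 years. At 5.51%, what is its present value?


Formula: PV = PMT * (1 - (1+r)^(-n)) / r
Discount factor: (1 + 0.0551)^(-8) = 0.651105
Bracket: 1 - 0.651105 = 0.348895
PV = $3,950.00 * 0.348895 / 0.0551 = $25,011.53

$25,011.53


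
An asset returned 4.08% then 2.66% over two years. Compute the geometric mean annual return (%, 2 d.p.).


Formula: Geometric mean = ((1+r1)*(1+r2))^(1/2) - 1
Product: (1 + 0.0408) * (1 + 0.0266) = 1.0408 * 1.0266 = 1.068485
Square root: 1.068485^0.5 = 1.033676
Geometric mean = 1.033676 - 1 = 0.033676
As percentage: 3.37%

3.37%


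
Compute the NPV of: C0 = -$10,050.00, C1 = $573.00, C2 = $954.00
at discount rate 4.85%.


Formula: NPV = C0 + C1/(1+r) + C2/(1+r)^2
Discount C1: $573.00 / (1 + 0.0485) = $546.49
Discount C2: $954.00 / (1 + 0.0485)^2 = $867.78
NPV = -$10,050.00 + $546.49 + $867.78 = -$8,635.72

-$8,635.72


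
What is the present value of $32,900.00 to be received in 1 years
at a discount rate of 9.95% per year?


Formula: PV = FV / (1 + r)^n
Substituting: PV = $32,900.00 / (1 + 0.0995)^1
Discount factor: (1.0995)^1 = 1.0995
PV = $32,900.00 / 1.0995 = $29,922.69

$29,922.69


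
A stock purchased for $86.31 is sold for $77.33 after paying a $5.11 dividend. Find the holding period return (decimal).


Formula: HPR = (P1 - P0 + D) / P0
Gain: $77.33 - $86.31 + $5.11 = -$3.87
HPR = -$3.87 / $86.31 = -0.0448

-0.0448


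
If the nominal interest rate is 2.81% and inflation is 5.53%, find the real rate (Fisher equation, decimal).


Formula: (1 + r_real) = (1 + r_nom) / (1 + inflation)
Substituting: (1 + r_real) = 1.0281 / 1.0553
(1 + r_real) = 0.974225
r_real = 0.974225 - 1 = -0.025775

-0.025775


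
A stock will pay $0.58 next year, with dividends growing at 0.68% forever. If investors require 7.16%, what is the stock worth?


Formula: P = D1 / (r - g)
Spread: r - g = 0.0716 - 0.0068 = 0.0648
Substituting: P = $0.58 / 0.0648
P = $8.95

$8.95


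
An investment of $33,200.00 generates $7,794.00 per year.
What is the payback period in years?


Formula: Payback = investment / annual cash flow
Substituting: Payback = $33,200.00 / $7,794.00
Payback = 4.2597 years

4.2597 years


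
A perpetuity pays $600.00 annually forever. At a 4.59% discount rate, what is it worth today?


Formula: PV = C / r
Substituting: PV = $600.00 / 0.0459
PV = $13,071.90

$13,071.90


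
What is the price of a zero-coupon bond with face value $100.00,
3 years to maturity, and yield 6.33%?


Formula: Price = FV / (1 + r)^n
Substituting: Price = $100.00 / (1 + 0.0633)^3
Discount factor: (1.0633)^3 = 1.202174
Price = $100.00 / 1.202174 = $83.18

$83.18


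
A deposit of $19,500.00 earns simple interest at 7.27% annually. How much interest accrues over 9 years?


Formula: I = P * r * t
Substituting: I = $19,500.00 * 0.0727 * 9
Step: I = $19,500.00 * 0.6543
I = $12,758.85

$12,758.85


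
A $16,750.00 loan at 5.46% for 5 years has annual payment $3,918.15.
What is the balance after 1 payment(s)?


Formula: Balance = PV*(1+r)^k - PMT*((1+r)^k - 1)/r
Growth: (1 + 0.0546)^1 = 1.0546
Accumulated factor: ((1+r)^k - 1)/r = 1.0
Balance = $16,750.00 * 1.0546 - $3,918.15 * 1.0
Balance = $13,746.40

$13,746.40


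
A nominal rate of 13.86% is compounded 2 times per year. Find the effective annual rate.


Formula: EAR = (1 + r/m)^m - 1
Period rate: r/m = 0.1386 / 2 = 0.0693
Compounding: (1 + 0.0693)^2 = 1.143402
EAR = 1.143402 - 1 = 0.143402

0.143402


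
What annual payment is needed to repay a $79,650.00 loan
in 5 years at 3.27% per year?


Formula: PMT = PV * r / (1 - (1+r)^(-n))
Denominator: 1 - (1 + 0.0327)^(-5) = 0.148609
Numerator: $79,650.00 * 0.0327 = 2604.555
PMT = 2604.555 / 0.148609 = $17,526.24

$17,526.24


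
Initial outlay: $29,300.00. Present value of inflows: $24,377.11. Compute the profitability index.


Formula: PI = PV(cash flows) / initial investment
Substituting: PI = $24,377.11 / $29,300.00
PI = 0.832

0.832


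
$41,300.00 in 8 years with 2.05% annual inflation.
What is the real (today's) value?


Formula: Real value = nominal / (1 + inflation)^years
Price level: (1 + 0.0205)^8 = 1.176262
Real value = $41,300.00 / 1.176262 = $35,111.22

$35,111.22


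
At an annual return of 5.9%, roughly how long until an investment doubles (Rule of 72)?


Formula: Years ≈ 72 / r
Substituting: Years ≈ 72 / 5.9
Years ≈ 12.2

12.2 years


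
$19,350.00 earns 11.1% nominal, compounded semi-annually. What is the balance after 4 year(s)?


Formula: FV = P * (1 + r/m)^(m*t)
Period rate: r/m = 0.111 / 2 = 0.0555
Total periods: m*t = 2 * 4 = 8
Growth factor: (1 + 0.0555)^8 = 1.540515
FV = $19,350.00 * 1.540515 = $29,808.96

$29,808.96


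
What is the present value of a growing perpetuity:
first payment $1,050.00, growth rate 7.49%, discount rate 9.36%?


Formula: PV = C / (r - g)
Spread: r - g = 0.0936 - 0.0749 = 0.0187
Substituting: PV = $1,050.00 / 0.0187
PV = $56,149.73

$56,149.73


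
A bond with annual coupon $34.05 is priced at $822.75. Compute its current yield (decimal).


Formula: Current yield = annual coupon / price
Substituting: CY = $34.05 / $822.75
CY = 0.041386

0.041386


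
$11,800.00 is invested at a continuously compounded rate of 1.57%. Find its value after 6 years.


Formula: FV = P * e^(r*t)
Exponent: r*t = 0.0157 * 6 = 0.0942
e^(0.0942) = 1.098779
FV = $11,800.00 * 1.098779 = $12,965.60

$12,965.60


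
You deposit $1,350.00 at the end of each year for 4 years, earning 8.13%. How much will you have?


Formula: FV = PMT * ((1+r)^n - 1) / r
Growth factor: (1 + 0.0813)^4 = 1.367051
Numerator: 1.367051 - 1 = 0.367051
FV = $1,350.00 * 0.367051 / 0.0813 = $6,094.95

$6,094.95


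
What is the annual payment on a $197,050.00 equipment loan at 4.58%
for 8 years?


Formula: PMT = PV * r / (1 - (1+r)^(-n))
Denominator: 1 - (1 + 0.0458)^(-8) = 0.301107
Numerator: $197,050.00 * 0.0458 = 9024.89
PMT = 9024.89 / 0.301107 = $29,972.40

$29,972.40


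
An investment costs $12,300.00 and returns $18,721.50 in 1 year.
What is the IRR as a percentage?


Formula: IRR = C1/C0 - 1
Substituting: IRR = $18,721.50 / $12,300.00 - 1
Ratio: 1.522073 - 1 = 0.522073
IRR = 52.2073%

52.2073%


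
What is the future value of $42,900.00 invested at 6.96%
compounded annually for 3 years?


Formula: FV = P * (1 + r)^n
Substituting: FV = $42,900.00 * (1 + 0.0696)^3
Growth factor: (1.0696)^3 = 1.22367
FV = $42,900.00 * 1.22367 = $52,495.43

$52,495.43


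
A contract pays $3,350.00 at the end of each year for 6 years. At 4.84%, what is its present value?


Formula: PV = PMT * (1 - (1+r)^(-n)) / r
Discount factor: (1 + 0.0484)^(-6) = 0.753074
Bracket: 1 - 0.753074 = 0.246926
PV = $3,350.00 * 0.246926 / 0.0484 = $17,090.92

$17,090.92


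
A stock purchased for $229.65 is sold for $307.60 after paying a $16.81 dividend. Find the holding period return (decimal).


Formula: HPR = (P1 - P0 + D) / P0
Gain: $307.60 - $229.65 + $16.81 = $94.76
HPR = $94.76 / $229.65 = 0.4126

0.4126


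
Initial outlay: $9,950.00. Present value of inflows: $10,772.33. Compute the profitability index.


Formula: PI = PV(cash flows) / initial investment
Substituting: PI = $10,772.33 / $9,950.00
PI = 1.0826

1.0826


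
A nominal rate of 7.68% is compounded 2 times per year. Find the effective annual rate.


Formula: EAR = (1 + r/m)^m - 1
Period rate: r/m = 0.0768 / 2 = 0.0384
Compounding: (1 + 0.0384)^2 = 1.078275
EAR = 1.078275 - 1 = 0.078275

0.078275


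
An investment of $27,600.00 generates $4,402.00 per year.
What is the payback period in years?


Formula: Payback = investment / annual cash flow
Substituting: Payback = $27,600.00 / $4,402.00
Payback = 6.2699 years

6.2699 years


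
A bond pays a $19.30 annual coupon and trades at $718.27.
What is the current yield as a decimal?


Formula: Current yield = annual coupon / price
Substituting: CY = $19.30 / $718.27
CY = 0.02687

0.02687


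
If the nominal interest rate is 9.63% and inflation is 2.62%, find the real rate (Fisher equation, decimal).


Formula: (1 + r_real) = (1 + r_nom) / (1 + inflation)
Substituting: (1 + r_real) = 1.0963 / 1.0262
(1 + r_real) = 1.06831
r_real = 1.06831 - 1 = 0.06831

0.06831


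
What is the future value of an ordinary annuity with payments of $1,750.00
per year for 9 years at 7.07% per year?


Formula: FV = PMT * ((1+r)^n - 1) / r
Growth factor: (1 + 0.0707)^9 = 1.849312
Numerator: 1.849312 - 1 = 0.849312
FV = $1,750.00 * 0.849312 / 0.0707 = $21,022.58

$21,022.58


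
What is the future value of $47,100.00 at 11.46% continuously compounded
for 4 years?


Formula: FV = P * e^(r*t)
Exponent: r*t = 0.1146 * 4 = 0.4584
e^(0.4584) = 1.581541
FV = $47,100.00 * 1.581541 = $74,490.60

$74,490.60


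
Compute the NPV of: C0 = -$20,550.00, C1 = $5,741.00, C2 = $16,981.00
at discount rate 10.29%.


Formula: NPV = C0 + C1/(1+r) + C2/(1+r)^2
Discount C1: $5,741.00 / (1 + 0.1029) = $5,205.37
Discount C2: $16,981.00 / (1 + 0.1029)^2 = $13,960.18
NPV = -$20,550.00 + $5,205.37 + $13,960.18 = -$1,384.45

-$1,384.45


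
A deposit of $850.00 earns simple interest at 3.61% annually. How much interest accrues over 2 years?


Formula: I = P * r * t
Substituting: I = $850.00 * 0.0361 * 2
Step: I = $850.00 * 0.0722
I = $61.37

$61.37


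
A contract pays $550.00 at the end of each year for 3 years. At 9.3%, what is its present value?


Formula: PV = PMT * (1 - (1+r)^(-n)) / r
Discount factor: (1 + 0.093)^(-3) = 0.765843
Bracket: 1 - 0.765843 = 0.234157
PV = $550.00 * 0.234157 / 0.093 = $1,384.80

$1,384.80


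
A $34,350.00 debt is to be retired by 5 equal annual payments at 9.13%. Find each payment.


Formula: PMT = PV * r / (1 - (1+r)^(-n))
Denominator: 1 - (1 + 0.0913)^(-5) = 0.353931
Numerator: $34,350.00 * 0.0913 = 3136.155
PMT = 3136.155 / 0.353931 = $8,860.93

$8,860.93


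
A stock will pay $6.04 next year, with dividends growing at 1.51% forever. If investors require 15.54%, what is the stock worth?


Formula: P = D1 / (r - g)
Spread: r - g = 0.1554 - 0.0151 = 0.1403
Substituting: P = $6.04 / 0.1403
P = $43.05

$43.05


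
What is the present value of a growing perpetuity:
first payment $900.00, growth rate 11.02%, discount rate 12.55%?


Formula: PV = C / (r - g)
Spread: r - g = 0.1255 - 0.1102 = 0.0153
Substituting: PV = $900.00 / 0.0153
PV = $58,823.53

$58,823.53


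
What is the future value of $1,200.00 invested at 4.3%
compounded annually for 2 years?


Formula: FV = P * (1 + r)^n
Substituting: FV = $1,200.00 * (1 + 0.043)^2
Growth factor: (1.043)^2 = 1.087849
FV = $1,200.00 * 1.087849 = $1,305.42

$1,305.42


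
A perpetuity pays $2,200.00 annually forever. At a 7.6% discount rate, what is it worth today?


Formula: PV = C / r
Substituting: PV = $2,200.00 / 0.076
PV = $28,947.37

$28,947.37


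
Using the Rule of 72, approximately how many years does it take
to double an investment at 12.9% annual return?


Formula: Years ≈ 72 / r
Substituting: Years ≈ 72 / 12.9
Years ≈ 5.6

5.6 years


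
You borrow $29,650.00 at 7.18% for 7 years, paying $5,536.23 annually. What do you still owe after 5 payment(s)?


Formula: Balance = PV*(1+r)^k - PMT*((1+r)^k - 1)/r
Growth: (1 + 0.0718)^5 = 1.414389
Accumulated factor: ((1+r)^k - 1)/r = 5.77143
Balance = $29,650.00 * 1.414389 - $5,536.23 * 5.77143
Balance = $9,984.66

$9,984.66


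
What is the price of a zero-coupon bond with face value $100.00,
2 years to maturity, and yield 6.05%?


Formula: Price = FV / (1 + r)^n
Substituting: Price = $100.00 / (1 + 0.0605)^2
Discount factor: (1.0605)^2 = 1.12466
Price = $100.00 / 1.12466 = $88.92

$88.92


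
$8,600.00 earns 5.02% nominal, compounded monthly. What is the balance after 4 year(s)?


Formula: FV = P * (1 + r/m)^(m*t)
Period rate: r/m = 0.0502 / 12 = 0.004183
Total periods: m*t = 12 * 4 = 48
Growth factor: (1 + 0.004183)^48 = 1.221868
FV = $8,600.00 * 1.221868 = $10,508.07

$10,508.07


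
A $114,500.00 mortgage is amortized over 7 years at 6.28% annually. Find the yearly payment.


Formula: PMT = PV * r / (1 - (1+r)^(-n))
Denominator: 1 - (1 + 0.0628)^(-7) = 0.347111
Numerator: $114,500.00 * 0.0628 = 7190.6
PMT = 7190.6 / 0.347111 = $20,715.55

$20,715.55


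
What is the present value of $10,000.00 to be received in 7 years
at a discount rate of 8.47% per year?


Formula: PV = FV / (1 + r)^n
Substituting: PV = $10,000.00 / (1 + 0.0847)^7
Discount factor: (1.0847)^7 = 1.766719
PV = $10,000.00 / 1.766719 = $5,660.21

$5,660.21


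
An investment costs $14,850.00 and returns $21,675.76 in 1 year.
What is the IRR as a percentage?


Formula: IRR = C1/C0 - 1
Substituting: IRR = $21,675.76 / $14,850.00 - 1
Ratio: 1.459647 - 1 = 0.459647
IRR = 45.9647%

45.9647%


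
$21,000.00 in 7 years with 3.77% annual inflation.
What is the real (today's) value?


Formula: Real value = nominal / (1 + inflation)^years
Price level: (1 + 0.0377)^7 = 1.295695
Real value = $21,000.00 / 1.295695 = $16,207.52

$16,207.52


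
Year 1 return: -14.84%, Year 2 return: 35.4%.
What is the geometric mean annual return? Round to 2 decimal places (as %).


Formula: Geometric mean = ((1+r1)*(1+r2))^(1/2) - 1
Product: (1 + -0.1484) * (1 + 0.354) = 0.8516 * 1.354 = 1.153066
Square root: 1.153066^0.5 = 1.073809
Geometric mean = 1.073809 - 1 = 0.073809
As percentage: 7.38%

7.38%


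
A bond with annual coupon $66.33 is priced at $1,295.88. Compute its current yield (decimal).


Formula: Current yield = annual coupon / price
Substituting: CY = $66.33 / $1,295.88
CY = 0.051185

0.051185


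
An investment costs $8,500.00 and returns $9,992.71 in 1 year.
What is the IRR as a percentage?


Formula: IRR = C1/C0 - 1
Substituting: IRR = $9,992.71 / $8,500.00 - 1
Ratio: 1.175613 - 1 = 0.175613
IRR = 17.5613%

17.5613%


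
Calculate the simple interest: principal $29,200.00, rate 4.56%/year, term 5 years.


Formula: I = P * r * t
Substituting: I = $29,200.00 * 0.0456 * 5
Step: I = $29,200.00 * 0.228
I = $6,657.60

$6,657.60


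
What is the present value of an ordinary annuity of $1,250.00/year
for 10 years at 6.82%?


Formula: PV = PMT * (1 - (1+r)^(-n)) / r
Discount factor: (1 + 0.0682)^(-10) = 0.516981
Bracket: 1 - 0.516981 = 0.483019
PV = $1,250.00 * 0.483019 / 0.0682 = $8,852.99

$8,852.99


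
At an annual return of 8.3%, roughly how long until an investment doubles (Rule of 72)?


Formula: Years ≈ 72 / r
Substituting: Years ≈ 72 / 8.3
Years ≈ 8.7

8.7 years


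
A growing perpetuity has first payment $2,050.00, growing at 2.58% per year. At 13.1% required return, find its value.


Formula: PV = C / (r - g)
Spread: r - g = 0.131 - 0.0258 = 0.1052
Substituting: PV = $2,050.00 / 0.1052
PV = $19,486.69

$19,486.69


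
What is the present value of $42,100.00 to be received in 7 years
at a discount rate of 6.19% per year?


Formula: PV = FV / (1 + r)^n
Substituting: PV = $42,100.00 / (1 + 0.0619)^7
Discount factor: (1.0619)^7 = 1.522598
PV = $42,100.00 / 1.522598 = $27,650.10

$27,650.10


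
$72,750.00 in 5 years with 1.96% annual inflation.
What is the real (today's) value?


Formula: Real value = nominal / (1 + inflation)^years
Price level: (1 + 0.0196)^5 = 1.101918
Real value = $72,750.00 / 1.101918 = $66,021.27

$66,021.27


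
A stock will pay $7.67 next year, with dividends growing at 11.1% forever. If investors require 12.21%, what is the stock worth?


Formula: P = D1 / (r - g)
Spread: r - g = 0.1221 - 0.111 = 0.0111
Substituting: P = $7.67 / 0.0111
P = $690.99

$690.99


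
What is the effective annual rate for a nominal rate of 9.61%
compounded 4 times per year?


Formula: EAR = (1 + r/m)^m - 1
Period rate: r/m = 0.0961 / 4 = 0.024025
Compounding: (1 + 0.024025)^4 = 1.099619
EAR = 1.099619 - 1 = 0.099619

0.099619


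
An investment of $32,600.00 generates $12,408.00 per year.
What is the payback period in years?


Formula: Payback = investment / annual cash flow
Substituting: Payback = $32,600.00 / $12,408.00
Payback = 2.6273 years

2.6273 years


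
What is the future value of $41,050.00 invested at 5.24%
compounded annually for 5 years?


Formula: FV = P * (1 + r)^n
Substituting: FV = $41,050.00 * (1 + 0.0524)^5
Growth factor: (1.0524)^5 = 1.290934
FV = $41,050.00 * 1.290934 = $52,992.86

$52,992.86


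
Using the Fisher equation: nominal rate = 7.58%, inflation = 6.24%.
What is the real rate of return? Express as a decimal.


Formula: (1 + r_real) = (1 + r_nom) / (1 + inflation)
Substituting: (1 + r_real) = 1.0758 / 1.0624
(1 + r_real) = 1.012613
r_real = 1.012613 - 1 = 0.012613

0.012613


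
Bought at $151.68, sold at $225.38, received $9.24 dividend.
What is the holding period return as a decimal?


Formula: HPR = (P1 - P0 + D) / P0
Gain: $225.38 - $151.68 + $9.24 = $82.94
HPR = $82.94 / $151.68 = 0.5468

0.5468


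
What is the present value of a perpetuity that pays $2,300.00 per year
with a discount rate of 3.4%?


Formula: PV = C / r
Substituting: PV = $2,300.00 / 0.034
PV = $67,647.06

$67,647.06


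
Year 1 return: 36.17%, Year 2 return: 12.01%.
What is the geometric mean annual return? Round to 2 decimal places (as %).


Formula: Geometric mean = ((1+r1)*(1+r2))^(1/2) - 1
Product: (1 + 0.3617) * (1 + 0.1201) = 1.3617 * 1.1201 = 1.52524
Square root: 1.52524^0.5 = 1.235006
Geometric mean = 1.235006 - 1 = 0.235006
As percentage: 23.50%

23.50%


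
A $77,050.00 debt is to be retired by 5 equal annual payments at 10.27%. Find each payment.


Formula: PMT = PV * r / (1 - (1+r)^(-n))
Denominator: 1 - (1 + 0.1027)^(-5) = 0.386643
Numerator: $77,050.00 * 0.1027 = 7913.035
PMT = 7913.035 / 0.386643 = $20,465.98

$20,465.98


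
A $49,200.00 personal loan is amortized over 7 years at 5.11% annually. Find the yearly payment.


Formula: PMT = PV * r / (1 - (1+r)^(-n))
Denominator: 1 - (1 + 0.0511)^(-7) = 0.294509
Numerator: $49,200.00 * 0.0511 = 2514.12
PMT = 2514.12 / 0.294509 = $8,536.66

$8,536.66


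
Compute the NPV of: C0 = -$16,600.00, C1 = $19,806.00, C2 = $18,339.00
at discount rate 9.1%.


Formula: NPV = C0 + C1/(1+r) + C2/(1+r)^2
Discount C1: $19,806.00 / (1 + 0.091) = $18,153.99
Discount C2: $18,339.00 / (1 + 0.091)^2 = $15,407.29
NPV = -$16,600.00 + $18,153.99 + $15,407.29 = $16,961.27

$16,961.27


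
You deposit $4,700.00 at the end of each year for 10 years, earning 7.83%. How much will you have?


Formula: FV = PMT * ((1+r)^n - 1) / r
Growth factor: (1 + 0.0783)^10 = 2.125182
Numerator: 2.125182 - 1 = 1.125182
FV = $4,700.00 * 1.125182 / 0.0783 = $67,539.64

$67,539.64


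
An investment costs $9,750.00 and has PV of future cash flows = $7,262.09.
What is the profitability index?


Formula: PI = PV(cash flows) / initial investment
Substituting: PI = $7,262.09 / $9,750.00
PI = 0.7448

0.7448


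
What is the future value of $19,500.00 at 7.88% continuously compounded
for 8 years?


Formula: FV = P * e^(r*t)
Exponent: r*t = 0.0788 * 8 = 0.6304
e^(0.6304) = 1.878362
FV = $19,500.00 * 1.878362 = $36,628.05

$36,628.05


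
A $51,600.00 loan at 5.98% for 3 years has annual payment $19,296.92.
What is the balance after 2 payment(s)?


Formula: Balance = PV*(1+r)^k - PMT*((1+r)^k - 1)/r
Growth: (1 + 0.0598)^2 = 1.123176
Accumulated factor: ((1+r)^k - 1)/r = 2.0598
Balance = $51,600.00 * 1.123176 - $19,296.92 * 2.0598
Balance = $18,208.09

$18,208.09


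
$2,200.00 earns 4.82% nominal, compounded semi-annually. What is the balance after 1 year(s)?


Formula: FV = P * (1 + r/m)^(m*t)
Period rate: r/m = 0.0482 / 2 = 0.0241
Total periods: m*t = 2 * 1 = 2
Growth factor: (1 + 0.0241)^2 = 1.048781
FV = $2,200.00 * 1.048781 = $2,307.32

$2,307.32


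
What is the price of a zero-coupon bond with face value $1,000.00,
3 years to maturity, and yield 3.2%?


Formula: Price = FV / (1 + r)^n
Substituting: Price = $1,000.00 / (1 + 0.032)^3
Discount factor: (1.032)^3 = 1.099105
Price = $1,000.00 / 1.099105 = $909.83

$909.83


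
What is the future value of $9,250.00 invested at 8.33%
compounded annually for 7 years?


Formula: FV = P * (1 + r)^n
Substituting: FV = $9,250.00 * (1 + 0.0833)^7
Growth factor: (1.0833)^7 = 1.750819
FV = $9,250.00 * 1.750819 = $16,195.07

$16,195.07


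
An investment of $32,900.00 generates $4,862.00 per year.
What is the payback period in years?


Formula: Payback = investment / annual cash flow
Substituting: Payback = $32,900.00 / $4,862.00
Payback = 6.7668 years

6.7668 years


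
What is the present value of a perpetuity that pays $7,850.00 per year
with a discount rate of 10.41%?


Formula: PV = C / r
Substituting: PV = $7,850.00 / 0.1041
PV = $75,408.26

$75,408.26


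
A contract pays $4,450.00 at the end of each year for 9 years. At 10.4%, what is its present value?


Formula: PV = PMT * (1 - (1+r)^(-n)) / r
Discount factor: (1 + 0.104)^(-9) = 0.410467
Bracket: 1 - 0.410467 = 0.589533
PV = $4,450.00 * 0.589533 / 0.104 = $25,225.21

$25,225.21


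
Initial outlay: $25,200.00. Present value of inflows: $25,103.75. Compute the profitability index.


Formula: PI = PV(cash flows) / initial investment
Substituting: PI = $25,103.75 / $25,200.00
PI = 0.9962

0.9962


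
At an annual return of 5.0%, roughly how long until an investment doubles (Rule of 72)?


Formula: Years ≈ 72 / r
Substituting: Years ≈ 72 / 5.0
Years ≈ 14.4

14.4 years


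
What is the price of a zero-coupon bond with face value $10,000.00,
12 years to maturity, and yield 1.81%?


Formula: Price = FV / (1 + r)^n
Substituting: Price = $10,000.00 / (1 + 0.0181)^12
Discount factor: (1.0181)^12 = 1.240182
Price = $10,000.00 / 1.240182 = $8,063.34

$8,063.34


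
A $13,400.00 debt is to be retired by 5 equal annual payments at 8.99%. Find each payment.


Formula: PMT = PV * r / (1 - (1+r)^(-n))
Denominator: 1 - (1 + 0.0899)^(-5) = 0.34977
Numerator: $13,400.00 * 0.0899 = 1204.66
PMT = 1204.66 / 0.34977 = $3,444.15

$3,444.15


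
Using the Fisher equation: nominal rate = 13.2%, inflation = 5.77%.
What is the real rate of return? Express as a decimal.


Formula: (1 + r_real) = (1 + r_nom) / (1 + inflation)
Substituting: (1 + r_real) = 1.132 / 1.0577
(1 + r_real) = 1.070247
r_real = 1.070247 - 1 = 0.070247

0.070247


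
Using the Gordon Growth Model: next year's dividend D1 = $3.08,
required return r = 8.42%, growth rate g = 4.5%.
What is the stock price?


Formula: P = D1 / (r - g)
Spread: r - g = 0.0842 - 0.045 = 0.0392
Substituting: P = $3.08 / 0.0392
P = $78.57

$78.57


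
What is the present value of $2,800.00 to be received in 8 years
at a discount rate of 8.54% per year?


Formula: PV = FV / (1 + r)^n
Substituting: PV = $2,800.00 / (1 + 0.0854)^8
Discount factor: (1.0854)^8 = 1.926276
PV = $2,800.00 / 1.926276 = $1,453.58

$1,453.58


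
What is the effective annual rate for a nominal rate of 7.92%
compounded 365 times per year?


Formula: EAR = (1 + r/m)^m - 1
Period rate: r/m = 0.0792 / 365 = 0.000217
Compounding: (1 + 0.000217)^365 = 1.082411
EAR = 1.082411 - 1 = 0.082411

0.082411


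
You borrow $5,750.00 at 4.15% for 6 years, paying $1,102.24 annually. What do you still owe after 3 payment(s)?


Formula: Balance = PV*(1+r)^k - PMT*((1+r)^k - 1)/r
Growth: (1 + 0.0415)^3 = 1.129738
Accumulated factor: ((1+r)^k - 1)/r = 3.126222
Balance = $5,750.00 * 1.129738 - $1,102.24 * 3.126222
Balance = $3,050.15

$3,050.15


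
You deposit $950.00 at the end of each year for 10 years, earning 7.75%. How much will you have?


Formula: FV = PMT * ((1+r)^n - 1) / r
Growth factor: (1 + 0.0775)^10 = 2.109467
Numerator: 2.109467 - 1 = 1.109467
FV = $950.00 * 1.109467 / 0.0775 = $13,599.92

$13,599.92


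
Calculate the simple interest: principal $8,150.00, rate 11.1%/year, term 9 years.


Formula: I = P * r * t
Substituting: I = $8,150.00 * 0.111 * 9
Step: I = $8,150.00 * 0.999
I = $8,141.85

$8,141.85


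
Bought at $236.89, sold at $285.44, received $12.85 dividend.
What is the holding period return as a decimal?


Formula: HPR = (P1 - P0 + D) / P0
Gain: $285.44 - $236.89 + $12.85 = $61.40
HPR = $61.40 / $236.89 = 0.2592

0.2592


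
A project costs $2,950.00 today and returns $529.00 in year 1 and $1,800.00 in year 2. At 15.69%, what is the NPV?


Formula: NPV = C0 + C1/(1+r) + C2/(1+r)^2
Discount C1: $529.00 / (1 + 0.1569) = $457.26
Discount C2: $1,800.00 / (1 + 0.1569)^2 = $1,344.87
NPV = -$2,950.00 + $457.26 + $1,344.87 = -$1,147.87

-$1,147.87


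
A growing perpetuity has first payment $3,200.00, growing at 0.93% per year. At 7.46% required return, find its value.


Formula: PV = C / (r - g)
Spread: r - g = 0.0746 - 0.0093 = 0.0653
Substituting: PV = $3,200.00 / 0.0653
PV = $49,004.59

$49,004.59


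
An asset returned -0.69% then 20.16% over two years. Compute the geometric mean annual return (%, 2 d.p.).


Formula: Geometric mean = ((1+r1)*(1+r2))^(1/2) - 1
Product: (1 + -0.0069) * (1 + 0.2016) = 0.9931 * 1.2016 = 1.193309
Square root: 1.193309^0.5 = 1.092387
Geometric mean = 1.092387 - 1 = 0.092387
As percentage: 9.24%

9.24%


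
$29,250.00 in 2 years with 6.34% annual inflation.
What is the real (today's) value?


Formula: Real value = nominal / (1 + inflation)^years
Price level: (1 + 0.0634)^2 = 1.13082
Real value = $29,250.00 / 1.13082 = $25,866.20

$25,866.20


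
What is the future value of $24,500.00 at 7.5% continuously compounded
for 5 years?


Formula: FV = P * e^(r*t)
Exponent: r*t = 0.075 * 5 = 0.375
e^(0.375) = 1.454991
FV = $24,500.00 * 1.454991 = $35,647.29

$35,647.29


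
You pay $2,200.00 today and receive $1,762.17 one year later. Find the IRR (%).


Formula: IRR = C1/C0 - 1
Substituting: IRR = $1,762.17 / $2,200.00 - 1
Ratio: 0.800986 - 1 = -0.199014
IRR = -19.9014%

-19.9014%


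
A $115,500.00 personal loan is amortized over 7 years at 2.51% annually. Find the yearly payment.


Formula: PMT = PV * r / (1 - (1+r)^(-n))
Denominator: 1 - (1 + 0.0251)^(-7) = 0.159309
Numerator: $115,500.00 * 0.0251 = 2899.05
PMT = 2899.05 / 0.159309 = $18,197.65

$18,197.65


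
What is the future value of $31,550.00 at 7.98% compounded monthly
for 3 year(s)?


Formula: FV = P * (1 + r/m)^(m*t)
Period rate: r/m = 0.0798 / 12 = 0.00665
Total periods: m*t = 12 * 3 = 36
Growth factor: (1 + 0.00665)^36 = 1.26948
FV = $31,550.00 * 1.26948 = $40,052.10

$40,052.10


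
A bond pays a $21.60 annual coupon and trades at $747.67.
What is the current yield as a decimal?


Formula: Current yield = annual coupon / price
Substituting: CY = $21.60 / $747.67
CY = 0.02889

0.02889


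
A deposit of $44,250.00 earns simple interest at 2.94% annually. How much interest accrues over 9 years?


Formula: I = P * r * t
Substituting: I = $44,250.00 * 0.0294 * 9
Step: I = $44,250.00 * 0.2646
I = $11,708.55

$11,708.55


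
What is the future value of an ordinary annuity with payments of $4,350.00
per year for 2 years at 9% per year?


Formula: FV = PMT * ((1+r)^n - 1) / r
Growth factor: (1 + 0.09)^2 = 1.1881
Numerator: 1.1881 - 1 = 0.1881
FV = $4,350.00 * 0.1881 / 0.09 = $9,091.50

$9,091.50


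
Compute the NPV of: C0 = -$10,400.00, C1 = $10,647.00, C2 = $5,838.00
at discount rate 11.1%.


Formula: NPV = C0 + C1/(1+r) + C2/(1+r)^2
Discount C1: $10,647.00 / (1 + 0.111) = $9,583.26
Discount C2: $5,838.00 / (1 + 0.111)^2 = $4,729.73
NPV = -$10,400.00 + $9,583.26 + $4,729.73 = $3,912.98

$3,912.98


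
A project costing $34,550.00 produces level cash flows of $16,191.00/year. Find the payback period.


Formula: Payback = investment / annual cash flow
Substituting: Payback = $34,550.00 / $16,191.00
Payback = 2.1339 years

2.1339 years


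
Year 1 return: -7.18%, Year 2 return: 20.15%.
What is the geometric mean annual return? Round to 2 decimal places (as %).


Formula: Geometric mean = ((1+r1)*(1+r2))^(1/2) - 1
Product: (1 + -0.0718) * (1 + 0.2015) = 0.9282 * 1.2015 = 1.115232
Square root: 1.115232^0.5 = 1.056046
Geometric mean = 1.056046 - 1 = 0.056046
As percentage: 5.60%

5.60%


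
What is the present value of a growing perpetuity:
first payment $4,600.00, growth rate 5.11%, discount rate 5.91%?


Formula: PV = C / (r - g)
Spread: r - g = 0.0591 - 0.0511 = 0.008
Substituting: PV = $4,600.00 / 0.008
PV = $575,000.00

$575,000.00


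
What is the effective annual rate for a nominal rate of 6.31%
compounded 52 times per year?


Formula: EAR = (1 + r/m)^m - 1
Period rate: r/m = 0.0631 / 52 = 0.001213
Compounding: (1 + 0.001213)^52 = 1.065093
EAR = 1.065093 - 1 = 0.065093

0.065093


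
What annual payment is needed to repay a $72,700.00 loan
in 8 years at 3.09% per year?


Formula: PMT = PV * r / (1 - (1+r)^(-n))
Denominator: 1 - (1 + 0.0309)^(-8) = 0.216087
Numerator: $72,700.00 * 0.0309 = 2246.43
PMT = 2246.43 / 0.216087 = $10,395.94

$10,395.94


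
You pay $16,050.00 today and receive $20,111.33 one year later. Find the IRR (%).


Formula: IRR = C1/C0 - 1
Substituting: IRR = $20,111.33 / $16,050.00 - 1
Ratio: 1.253042 - 1 = 0.253042
IRR = 25.3042%

25.3042%


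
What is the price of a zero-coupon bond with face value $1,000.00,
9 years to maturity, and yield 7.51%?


Formula: Price = FV / (1 + r)^n
Substituting: Price = $1,000.00 / (1 + 0.0751)^9
Discount factor: (1.0751)^9 = 1.918844
Price = $1,000.00 / 1.918844 = $521.15

$521.15


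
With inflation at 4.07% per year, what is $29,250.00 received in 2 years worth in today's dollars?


Formula: Real value = nominal / (1 + inflation)^years
Price level: (1 + 0.0407)^2 = 1.083056
Real value = $29,250.00 / 1.083056 = $27,006.90

$27,006.90


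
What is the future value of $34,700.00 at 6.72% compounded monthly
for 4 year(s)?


Formula: FV = P * (1 + r/m)^(m*t)
Period rate: r/m = 0.0672 / 12 = 0.0056
Total periods: m*t = 12 * 4 = 48
Growth factor: (1 + 0.0056)^48 = 1.307413
FV = $34,700.00 * 1.307413 = $45,367.22

$45,367.22


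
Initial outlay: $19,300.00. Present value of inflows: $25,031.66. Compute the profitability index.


Formula: PI = PV(cash flows) / initial investment
Substituting: PI = $25,031.66 / $19,300.00
PI = 1.297

1.297


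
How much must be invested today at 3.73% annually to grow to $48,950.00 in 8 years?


Formula: PV = FV / (1 + r)^n
Substituting: PV = $48,950.00 / (1 + 0.0373)^8
Discount factor: (1.0373)^8 = 1.340402
PV = $48,950.00 / 1.340402 = $36,518.90

$36,518.90


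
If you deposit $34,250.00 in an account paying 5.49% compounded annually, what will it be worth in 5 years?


Formula: FV = P * (1 + r)^n
Substituting: FV = $34,250.00 * (1 + 0.0549)^5
Growth factor: (1.0549)^5 = 1.306341
FV = $34,250.00 * 1.306341 = $44,742.17

$44,742.17


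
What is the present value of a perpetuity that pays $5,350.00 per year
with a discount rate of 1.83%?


Formula: PV = C / r
Substituting: PV = $5,350.00 / 0.0183
PV = $292,349.73

$292,349.73


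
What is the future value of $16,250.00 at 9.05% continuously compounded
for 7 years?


Formula: FV = P * e^(r*t)
Exponent: r*t = 0.0905 * 7 = 0.6335
e^(0.6335) = 1.884194
FV = $16,250.00 * 1.884194 = $30,618.15

$30,618.15


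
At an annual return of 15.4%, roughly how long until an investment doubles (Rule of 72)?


Formula: Years ≈ 72 / r
Substituting: Years ≈ 72 / 15.4
Years ≈ 4.7

4.7 years


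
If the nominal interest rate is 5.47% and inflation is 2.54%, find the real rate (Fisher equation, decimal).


Formula: (1 + r_real) = (1 + r_nom) / (1 + inflation)
Substituting: (1 + r_real) = 1.0547 / 1.0254
(1 + r_real) = 1.028574
r_real = 1.028574 - 1 = 0.028574

0.028574


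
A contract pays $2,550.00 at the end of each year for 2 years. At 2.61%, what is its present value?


Formula: PV = PMT * (1 - (1+r)^(-n)) / r
Discount factor: (1 + 0.0261)^(-2) = 0.949775
Bracket: 1 - 0.949775 = 0.050225
PV = $2,550.00 * 0.050225 / 0.0261 = $4,907.06

$4,907.06


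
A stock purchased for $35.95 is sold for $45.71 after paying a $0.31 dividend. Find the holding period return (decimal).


Formula: HPR = (P1 - P0 + D) / P0
Gain: $45.71 - $35.95 + $0.31 = $10.07
HPR = $10.07 / $35.95 = 0.2801

0.2801


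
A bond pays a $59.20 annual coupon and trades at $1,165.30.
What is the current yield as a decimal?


Formula: Current yield = annual coupon / price
Substituting: CY = $59.20 / $1,165.30
CY = 0.050802

0.050802


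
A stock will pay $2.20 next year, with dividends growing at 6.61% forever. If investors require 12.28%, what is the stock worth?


Formula: P = D1 / (r - g)
Spread: r - g = 0.1228 - 0.0661 = 0.0567
Substituting: P = $2.20 / 0.0567
P = $38.80

$38.80


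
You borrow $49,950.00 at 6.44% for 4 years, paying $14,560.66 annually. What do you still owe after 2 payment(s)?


Formula: Balance = PV*(1+r)^k - PMT*((1+r)^k - 1)/r
Growth: (1 + 0.0644)^2 = 1.132947
Accumulated factor: ((1+r)^k - 1)/r = 2.0644
Balance = $49,950.00 * 1.132947 - $14,560.66 * 2.0644
Balance = $26,531.69

$26,531.69


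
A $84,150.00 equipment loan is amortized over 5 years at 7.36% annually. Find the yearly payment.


Formula: PMT = PV * r / (1 - (1+r)^(-n))
Denominator: 1 - (1 + 0.0736)^(-5) = 0.298888
Numerator: $84,150.00 * 0.0736 = 6193.44
PMT = 6193.44 / 0.298888 = $20,721.62

$20,721.62


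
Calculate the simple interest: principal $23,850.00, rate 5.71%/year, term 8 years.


Formula: I = P * r * t
Substituting: I = $23,850.00 * 0.0571 * 8
Step: I = $23,850.00 * 0.4568
I = $10,894.68

$10,894.68


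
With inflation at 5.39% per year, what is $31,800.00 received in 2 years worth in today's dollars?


Formula: Real value = nominal / (1 + inflation)^years
Price level: (1 + 0.0539)^2 = 1.110705
Real value = $31,800.00 / 1.110705 = $28,630.46

$28,630.46


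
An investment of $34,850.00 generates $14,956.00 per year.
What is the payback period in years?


Formula: Payback = investment / annual cash flow
Substituting: Payback = $34,850.00 / $14,956.00
Payback = 2.3302 years

2.3302 years


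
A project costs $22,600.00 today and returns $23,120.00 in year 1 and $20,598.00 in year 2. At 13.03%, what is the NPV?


Formula: NPV = C0 + C1/(1+r) + C2/(1+r)^2
Discount C1: $23,120.00 / (1 + 0.1303) = $20,454.75
Discount C2: $20,598.00 / (1 + 0.1303)^2 = $16,122.69
NPV = -$22,600.00 + $20,454.75 + $16,122.69 = $13,977.44

$13,977.44


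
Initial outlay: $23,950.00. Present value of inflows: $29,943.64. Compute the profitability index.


Formula: PI = PV(cash flows) / initial investment
Substituting: PI = $29,943.64 / $23,950.00
PI = 1.2503

1.2503


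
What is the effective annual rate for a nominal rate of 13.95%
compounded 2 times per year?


Formula: EAR = (1 + r/m)^m - 1
Period rate: r/m = 0.1395 / 2 = 0.06975
Compounding: (1 + 0.06975)^2 = 1.144365
EAR = 1.144365 - 1 = 0.144365

0.144365


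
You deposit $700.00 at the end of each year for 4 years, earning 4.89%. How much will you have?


Formula: FV = PMT * ((1+r)^n - 1) / r
Growth factor: (1 + 0.0489)^4 = 1.210421
Numerator: 1.210421 - 1 = 0.210421
FV = $700.00 * 0.210421 / 0.0489 = $3,012.16

$3,012.16


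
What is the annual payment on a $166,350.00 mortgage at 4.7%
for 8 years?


Formula: PMT = PV * r / (1 - (1+r)^(-n))
Denominator: 1 - (1 + 0.047)^(-8) = 0.307489
Numerator: $166,350.00 * 0.047 = 7818.45
PMT = 7818.45 / 0.307489 = $25,426.75

$25,426.75


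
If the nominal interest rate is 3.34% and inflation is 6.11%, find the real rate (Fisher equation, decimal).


Formula: (1 + r_real) = (1 + r_nom) / (1 + inflation)
Substituting: (1 + r_real) = 1.0334 / 1.0611
(1 + r_real) = 0.973895
r_real = 0.973895 - 1 = -0.026105

-0.026105


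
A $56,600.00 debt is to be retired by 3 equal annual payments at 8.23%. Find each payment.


Formula: PMT = PV * r / (1 - (1+r)^(-n))
Denominator: 1 - (1 + 0.0823)^(-3) = 0.211218
Numerator: $56,600.00 * 0.0823 = 4658.18
PMT = 4658.18 / 0.211218 = $22,053.90

$22,053.90


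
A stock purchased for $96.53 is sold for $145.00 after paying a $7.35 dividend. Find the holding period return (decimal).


Formula: HPR = (P1 - P0 + D) / P0
Gain: $145.00 - $96.53 + $7.35 = $55.82
HPR = $55.82 / $96.53 = 0.5783

0.5783


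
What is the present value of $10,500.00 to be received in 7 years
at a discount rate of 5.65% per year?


Formula: PV = FV / (1 + r)^n
Substituting: PV = $10,500.00 / (1 + 0.0565)^7
Discount factor: (1.0565)^7 = 1.469219
PV = $10,500.00 / 1.469219 = $7,146.65

$7,146.65


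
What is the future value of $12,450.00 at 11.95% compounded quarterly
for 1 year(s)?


Formula: FV = P * (1 + r/m)^(m*t)
Period rate: r/m = 0.1195 / 4 = 0.029875
Total periods: m*t = 4 * 1 = 4
Growth factor: (1 + 0.029875)^4 = 1.124963
FV = $12,450.00 * 1.124963 = $14,005.78

$14,005.78
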